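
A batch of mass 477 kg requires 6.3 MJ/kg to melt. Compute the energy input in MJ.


Total energy = mass * specific energy
  E = 477 * 6.3 = 3005.1 MJ

3005.1 MJ


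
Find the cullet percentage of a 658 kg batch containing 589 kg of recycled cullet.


Cullet ratio = (cullet mass / total batch mass) * 100
  Ratio = 589 / 658 * 100 = 89.51%

89.51%


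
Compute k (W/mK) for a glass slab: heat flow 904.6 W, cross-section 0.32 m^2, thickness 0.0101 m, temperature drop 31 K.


Fourier's law rearranged: k = Q * t / (A * dT)
  Numerator = 904.6 * 0.0101 = 9.13646
  Denominator = 0.32 * 31 = 9.92
  k = 9.13646 / 9.92 = 0.921 W/mK

0.921 W/mK


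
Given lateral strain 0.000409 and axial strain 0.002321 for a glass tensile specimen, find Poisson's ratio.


Poisson's ratio: nu = lateral strain / axial strain
  nu = 0.000409 / 0.002321 = 0.1762

0.1762


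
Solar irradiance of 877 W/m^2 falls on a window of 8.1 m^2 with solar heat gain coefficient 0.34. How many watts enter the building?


Solar heat gain: Q = Area * SHGC * Irradiance
  Q = 8.1 * 0.34 * 877 = 2415.3 W

2415.3 W


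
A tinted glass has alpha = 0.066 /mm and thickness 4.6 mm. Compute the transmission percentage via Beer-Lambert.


Beer-Lambert law: T = exp(-alpha * thickness)
  exponent = -0.066 * 4.6 = -0.3036
  T = exp(-0.3036) = 0.7382
  Percentage = 0.7382 * 100 = 73.82%

73.82%


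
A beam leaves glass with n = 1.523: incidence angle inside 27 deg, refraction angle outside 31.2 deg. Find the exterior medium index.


Apply Snell's law: n1 * sin(theta1) = n2 * sin(theta2)
  n2 = n1 * sin(theta1) / sin(theta2)
  sin(27) = 0.45399
  sin(31.2) = 0.518027
  n2 = 1.523 * 0.45399 / 0.518027 = 1.3347

1.3347


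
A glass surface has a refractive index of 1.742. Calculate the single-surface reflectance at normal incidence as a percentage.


Fresnel reflectance at normal incidence:
  R = ((n - 1)/(n + 1))^2
  (n - 1)/(n + 1) = (1.742 - 1)/(1.742 + 1) = 0.270605
  R = 0.270605^2 = 0.0732271
  R(%) = 0.0732271 * 100 = 7.323%

7.323%


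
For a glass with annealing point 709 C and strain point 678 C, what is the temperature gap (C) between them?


Gap = T_anneal - T_strain:
  gap = 709 - 678 = 31 C

31 C


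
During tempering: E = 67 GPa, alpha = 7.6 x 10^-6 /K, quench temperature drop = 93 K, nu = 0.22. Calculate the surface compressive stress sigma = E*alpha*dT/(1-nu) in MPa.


Tempering stress: sigma = E * alpha * dT / (1 - nu)
  E (MPa) = 67 * 1000 = 67000
  Numerator = 67000 * (7.6 x 10^-6) * 93 = 47.3556
  Denominator = 1 - 0.22 = 0.78
  sigma = 47.3556 / 0.78 = 60.7 MPa

60.7 MPa


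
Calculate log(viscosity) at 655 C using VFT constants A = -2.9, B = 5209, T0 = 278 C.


VFT equation: log(eta) = A + B / (T - T0)
  T - T0 = 655 - 278 = 377
  B / (T - T0) = 5209 / 377 = 13.817
  log(eta) = -2.9 + 13.817 = 10.917

10.917


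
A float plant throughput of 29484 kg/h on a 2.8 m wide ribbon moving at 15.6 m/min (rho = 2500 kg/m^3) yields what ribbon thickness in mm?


Ribbon cross-section from mass balance:
  Volume rate = throughput / density = 29484 / 2500 = 11.7936 m^3/h
  thickness = volume rate / (speed * 60 * width), i.e.
  thickness = throughput / (60 * speed * width * density) * 1000
  thickness = 29484 / (60 * 15.6 * 2.8 * 2500) * 1000 = 4.5 mm

4.5 mm


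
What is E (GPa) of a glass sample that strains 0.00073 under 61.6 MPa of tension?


Young's modulus: E = stress / strain
  E = 61.6 MPa / 0.00073 = 84383.56 MPa
Convert to GPa: 84383.56 / 1000 = 84.38 GPa

84.38 GPa


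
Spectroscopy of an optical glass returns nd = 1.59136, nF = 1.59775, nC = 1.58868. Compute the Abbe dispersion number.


Abbe number formula: Vd = (nd - 1) / (nF - nC)
  nd - 1 = 1.59136 - 1 = 0.59136
  nF - nC = 1.59775 - 1.58868 = 0.00907
  Vd = 0.59136 / 0.00907 = 65.2

65.2


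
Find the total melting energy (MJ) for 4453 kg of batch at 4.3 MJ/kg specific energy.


Total energy = mass * specific energy
  E = 4453 * 4.3 = 19147.9 MJ

19147.9 MJ


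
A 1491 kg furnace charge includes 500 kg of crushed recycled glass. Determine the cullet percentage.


Cullet ratio = (cullet mass / total batch mass) * 100
  Ratio = 500 / 1491 * 100 = 33.53%

33.53%


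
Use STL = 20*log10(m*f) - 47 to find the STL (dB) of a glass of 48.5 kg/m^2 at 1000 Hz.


Mass law: STL = 20 * log10(m * f) - 47
  m * f = 48.5 * 1000 = 48500
  log10(48500) = 4.68574
  STL = 20 * 4.68574 - 47 = 93.7148 - 47 = 46.7 dB

46.7 dB


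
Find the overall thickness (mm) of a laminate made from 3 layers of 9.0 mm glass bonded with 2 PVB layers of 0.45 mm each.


Total thickness = glass contribution + PVB contribution
  Glass: 3 * 9.0 = 27.0 mm
  PVB: 2 * 0.45 = 0.9 mm
  Total = 27.0 + 0.9 = 27.9 mm

27.9 mm


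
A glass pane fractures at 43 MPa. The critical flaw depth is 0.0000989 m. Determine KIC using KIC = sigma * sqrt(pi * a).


Fracture toughness: KIC = sigma * sqrt(pi * a)
  pi * a = pi * 0.0000989 = 0.000310704
  sqrt(pi * a) = 0.017627
  KIC = 43 * 0.017627 = 0.758 MPa*sqrt(m)

0.758 MPa*sqrt(m)


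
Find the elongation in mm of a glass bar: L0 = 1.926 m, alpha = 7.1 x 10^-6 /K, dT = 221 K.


Thermal expansion formula: dL = alpha * L0 * dT
  dL = (7.1 x 10^-6) * 1.926 * 221 = 0.00302209 m
Convert to mm: 0.00302209 * 1000 = 3.0221 mm

3.0221 mm


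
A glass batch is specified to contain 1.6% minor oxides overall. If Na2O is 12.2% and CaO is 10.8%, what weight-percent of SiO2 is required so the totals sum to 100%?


Known pieces sum to 100%:
  SiO2 = 100 - (others + Na2O + CaO)
  SiO2 = 100 - (1.6 + 12.2 + 10.8) = 75.4%

75.4%


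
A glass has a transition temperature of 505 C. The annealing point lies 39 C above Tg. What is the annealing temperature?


The annealing temperature is Tg plus the offset:
  T_anneal = 505 + 39 = 544 C

544 C


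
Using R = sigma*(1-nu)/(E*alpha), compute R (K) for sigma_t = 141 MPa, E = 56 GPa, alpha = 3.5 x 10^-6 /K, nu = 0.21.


Thermal shock resistance: R = sigma * (1 - nu) / (E * alpha)
  Numerator = 141 * (1 - 0.21) = 111.39
  Denominator = 56 * 1000 * (3.5 x 10^-6) = 0.196
  R = 111.39 / 0.196 = 568.3 K

568.3 K


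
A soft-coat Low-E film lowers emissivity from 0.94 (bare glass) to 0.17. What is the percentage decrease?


Percentage reduction = (1 - coated/uncoated) * 100
  Ratio = 0.17 / 0.94 = 0.1809
  Reduction = (1 - 0.1809) * 100 = 81.9%

81.9%


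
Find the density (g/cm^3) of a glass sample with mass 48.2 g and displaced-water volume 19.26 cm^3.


Use the definition of density:
  rho = mass / volume
  rho = 48.2 / 19.26 = 2.503 g/cm^3

2.503 g/cm^3


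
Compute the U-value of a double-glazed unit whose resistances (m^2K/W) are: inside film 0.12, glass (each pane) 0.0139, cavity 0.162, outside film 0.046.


Total thermal resistance (series):
  R_total = R_in + R_glass + R_air + R_glass + R_out
  R_total = 0.12 + 0.0139 + 0.162 + 0.0139 + 0.046 = 0.3558 m^2K/W
U-value = 1 / R_total = 1 / 0.3558 = 2.811 W/m^2K

2.811 W/m^2K


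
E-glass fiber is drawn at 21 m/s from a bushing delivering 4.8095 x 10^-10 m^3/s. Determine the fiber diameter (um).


Cross-sectional area from continuity:
  A = Q / v = 4.8095 x 10^-10 / 21 = 2.290238 x 10^-11 m^2
Diameter from circular cross-section:
  d = sqrt(4A / pi) * 10^6 (m -> um)
  d = sqrt(4 * 2.290238 x 10^-11 / pi) * 10^6 = 5.4 um

5.4 um


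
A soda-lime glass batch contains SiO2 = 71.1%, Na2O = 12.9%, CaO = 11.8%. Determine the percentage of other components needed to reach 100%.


Sum the three major oxides:
  SiO2 + Na2O + CaO = 71.1 + 12.9 + 11.8 = 95.8%
Subtract from 100%:
  Others = 100 - 95.8 = 4.2%

4.2%


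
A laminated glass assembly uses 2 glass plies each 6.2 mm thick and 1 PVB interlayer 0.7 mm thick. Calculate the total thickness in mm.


Total thickness = glass contribution + PVB contribution
  Glass: 2 * 6.2 = 12.4 mm
  PVB: 1 * 0.7 = 0.7 mm
  Total = 12.4 + 0.7 = 13.1 mm

13.1 mm


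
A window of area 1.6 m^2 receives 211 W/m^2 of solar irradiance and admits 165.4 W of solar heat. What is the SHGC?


Rearrange Q = Area * SHGC * Irradiance:
  SHGC = Q / (Area * Irradiance)
  SHGC = 165.4 / (1.6 * 211) = 0.49

0.49


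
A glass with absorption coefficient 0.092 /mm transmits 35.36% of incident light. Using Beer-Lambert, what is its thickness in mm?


Rearrange T = exp(-alpha * thickness):
  thickness = -ln(T) / alpha
  T = 35.36/100 = 0.3536
  ln(T) = -1.03959
  -ln(T) = 1.03959
  thickness = 1.03959 / 0.092 = 11.3 mm

11.3 mm


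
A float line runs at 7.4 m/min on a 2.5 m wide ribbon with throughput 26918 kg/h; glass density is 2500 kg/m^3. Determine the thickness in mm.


Ribbon cross-section from mass balance:
  Volume rate = throughput / density = 26918 / 2500 = 10.7672 m^3/h
  thickness = volume rate / (speed * 60 * width), i.e.
  thickness = throughput / (60 * speed * width * density) * 1000
  thickness = 26918 / (60 * 7.4 * 2.5 * 2500) * 1000 = 9.7 mm

9.7 mm


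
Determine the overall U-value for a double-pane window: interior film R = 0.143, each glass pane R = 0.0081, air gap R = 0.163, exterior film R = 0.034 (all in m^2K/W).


Total thermal resistance (series):
  R_total = R_in + R_glass + R_air + R_glass + R_out
  R_total = 0.143 + 0.0081 + 0.163 + 0.0081 + 0.034 = 0.3562 m^2K/W
U-value = 1 / R_total = 1 / 0.3562 = 2.807 W/m^2K

2.807 W/m^2K


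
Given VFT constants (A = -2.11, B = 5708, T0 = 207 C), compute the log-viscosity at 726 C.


VFT equation: log(eta) = A + B / (T - T0)
  T - T0 = 726 - 207 = 519
  B / (T - T0) = 5708 / 519 = 10.998
  log(eta) = -2.11 + 10.998 = 8.888

8.888


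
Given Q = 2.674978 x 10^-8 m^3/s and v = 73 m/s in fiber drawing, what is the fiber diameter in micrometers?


Cross-sectional area from continuity:
  A = Q / v = 2.674978 x 10^-8 / 73 = 3.664353 x 10^-10 m^2
Diameter from circular cross-section:
  d = sqrt(4A / pi) * 10^6 (m -> um)
  d = sqrt(4 * 3.664353 x 10^-10 / pi) * 10^6 = 21.6 um

21.6 um


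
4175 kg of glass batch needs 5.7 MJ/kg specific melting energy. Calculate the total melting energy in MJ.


Total energy = mass * specific energy
  E = 4175 * 5.7 = 23797.5 MJ

23797.5 MJ


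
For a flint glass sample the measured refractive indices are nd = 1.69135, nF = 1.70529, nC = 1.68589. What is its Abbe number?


Abbe number formula: Vd = (nd - 1) / (nF - nC)
  nd - 1 = 1.69135 - 1 = 0.69135
  nF - nC = 1.70529 - 1.68589 = 0.0194
  Vd = 0.69135 / 0.0194 = 35.64

35.64


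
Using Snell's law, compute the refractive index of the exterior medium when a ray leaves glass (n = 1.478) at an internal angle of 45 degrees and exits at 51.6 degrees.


Apply Snell's law: n1 * sin(theta1) = n2 * sin(theta2)
  n2 = n1 * sin(theta1) / sin(theta2)
  sin(45) = 0.707107
  sin(51.6) = 0.783693
  n2 = 1.478 * 0.707107 / 0.783693 = 1.3336

1.3336


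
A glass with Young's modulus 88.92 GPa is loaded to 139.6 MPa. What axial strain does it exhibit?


Rearrange E = sigma / epsilon:
  epsilon = sigma / E
  E (MPa) = 88.92 * 1000 = 88920
  epsilon = 139.6 / 88920 = 0.00157

0.00157


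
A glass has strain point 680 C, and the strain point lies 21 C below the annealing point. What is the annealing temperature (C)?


T_anneal = T_strain + gap:
  T_anneal = 680 + 21 = 701 C

701 C


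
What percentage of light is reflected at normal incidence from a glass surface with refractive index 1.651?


Fresnel reflectance at normal incidence:
  R = ((n - 1)/(n + 1))^2
  (n - 1)/(n + 1) = (1.651 - 1)/(1.651 + 1) = 0.245568
  R = 0.245568^2 = 0.0603036
  R(%) = 0.0603036 * 100 = 6.03%

6.03%


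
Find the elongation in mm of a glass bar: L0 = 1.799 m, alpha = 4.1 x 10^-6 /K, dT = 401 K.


Thermal expansion formula: dL = alpha * L0 * dT
  dL = (4.1 x 10^-6) * 1.799 * 401 = 0.00295774 m
Convert to mm: 0.00295774 * 1000 = 2.9577 mm

2.9577 mm


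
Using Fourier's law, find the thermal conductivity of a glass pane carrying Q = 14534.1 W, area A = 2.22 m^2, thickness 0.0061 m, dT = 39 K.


Fourier's law rearranged: k = Q * t / (A * dT)
  Numerator = 14534.1 * 0.0061 = 88.65801
  Denominator = 2.22 * 39 = 86.58
  k = 88.65801 / 86.58 = 1.024 W/mK

1.024 W/mK


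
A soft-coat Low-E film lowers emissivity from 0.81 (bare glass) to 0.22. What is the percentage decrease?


Percentage reduction = (1 - coated/uncoated) * 100
  Ratio = 0.22 / 0.81 = 0.2716
  Reduction = (1 - 0.2716) * 100 = 72.8%

72.8%


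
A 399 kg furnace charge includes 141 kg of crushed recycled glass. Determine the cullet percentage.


Cullet ratio = (cullet mass / total batch mass) * 100
  Ratio = 141 / 399 * 100 = 35.34%

35.34%


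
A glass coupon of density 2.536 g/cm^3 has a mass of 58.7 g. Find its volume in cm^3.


Rearrange rho = m / V:
  V = m / rho
  V = 58.7 / 2.536 = 23.147 cm^3

23.147 cm^3


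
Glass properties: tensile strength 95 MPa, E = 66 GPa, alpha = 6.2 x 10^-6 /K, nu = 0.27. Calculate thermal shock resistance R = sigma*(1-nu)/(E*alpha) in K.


Thermal shock resistance: R = sigma * (1 - nu) / (E * alpha)
  Numerator = 95 * (1 - 0.27) = 69.35
  Denominator = 66 * 1000 * (6.2 x 10^-6) = 0.4092
  R = 69.35 / 0.4092 = 169.5 K

169.5 K


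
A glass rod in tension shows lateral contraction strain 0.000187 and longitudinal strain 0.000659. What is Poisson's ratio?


Poisson's ratio: nu = lateral strain / axial strain
  nu = 0.000187 / 0.000659 = 0.2838

0.2838


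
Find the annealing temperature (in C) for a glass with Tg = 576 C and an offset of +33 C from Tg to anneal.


The annealing temperature is Tg plus the offset:
  T_anneal = 576 + 33 = 609 C

609 C


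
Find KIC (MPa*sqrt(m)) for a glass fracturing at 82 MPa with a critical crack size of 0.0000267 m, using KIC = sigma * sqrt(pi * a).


Fracture toughness: KIC = sigma * sqrt(pi * a)
  pi * a = pi * 0.0000267 = 0.000083881
  sqrt(pi * a) = 0.009159
  KIC = 82 * 0.009159 = 0.751 MPa*sqrt(m)

0.751 MPa*sqrt(m)


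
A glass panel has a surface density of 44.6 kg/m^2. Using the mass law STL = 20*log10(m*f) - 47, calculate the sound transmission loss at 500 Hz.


Mass law: STL = 20 * log10(m * f) - 47
  m * f = 44.6 * 500 = 22300
  log10(22300) = 4.3483
  STL = 20 * 4.3483 - 47 = 86.966 - 47 = 40.0 dB

40.0 dB


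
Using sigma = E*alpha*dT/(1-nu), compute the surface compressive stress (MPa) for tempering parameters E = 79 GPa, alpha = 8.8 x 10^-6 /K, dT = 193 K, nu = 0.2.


Tempering stress: sigma = E * alpha * dT / (1 - nu)
  E (MPa) = 79 * 1000 = 79000
  Numerator = 79000 * (8.8 x 10^-6) * 193 = 134.1736
  Denominator = 1 - 0.2 = 0.8
  sigma = 134.1736 / 0.8 = 167.7 MPa

167.7 MPa


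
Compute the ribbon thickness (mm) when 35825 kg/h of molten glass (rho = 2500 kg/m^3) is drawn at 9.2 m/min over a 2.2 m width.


Ribbon cross-section from mass balance:
  Volume rate = throughput / density = 35825 / 2500 = 14.33 m^3/h
  thickness = volume rate / (speed * 60 * width), i.e.
  thickness = throughput / (60 * speed * width * density) * 1000
  thickness = 35825 / (60 * 9.2 * 2.2 * 2500) * 1000 = 11.8 mm

11.8 mm


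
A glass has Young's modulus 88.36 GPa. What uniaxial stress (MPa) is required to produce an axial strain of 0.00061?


Rearrange E = sigma / epsilon:
  sigma = E * epsilon
  E (MPa) = 88.36 * 1000 = 88360
  sigma = 88360 * 0.00061 = 53.9 MPa

53.9 MPa


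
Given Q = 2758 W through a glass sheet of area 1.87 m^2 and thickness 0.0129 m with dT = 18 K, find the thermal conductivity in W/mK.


Fourier's law rearranged: k = Q * t / (A * dT)
  Numerator = 2758 * 0.0129 = 35.5782
  Denominator = 1.87 * 18 = 33.66
  k = 35.5782 / 33.66 = 1.057 W/mK

1.057 W/mK


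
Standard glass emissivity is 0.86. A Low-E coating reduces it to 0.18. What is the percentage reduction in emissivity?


Percentage reduction = (1 - coated/uncoated) * 100
  Ratio = 0.18 / 0.86 = 0.2093
  Reduction = (1 - 0.2093) * 100 = 79.1%

79.1%


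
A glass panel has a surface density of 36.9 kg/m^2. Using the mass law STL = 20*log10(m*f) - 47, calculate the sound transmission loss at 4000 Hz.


Mass law: STL = 20 * log10(m * f) - 47
  m * f = 36.9 * 4000 = 147600
  log10(147600) = 5.16909
  STL = 20 * 5.16909 - 47 = 103.3818 - 47 = 56.4 dB

56.4 dB


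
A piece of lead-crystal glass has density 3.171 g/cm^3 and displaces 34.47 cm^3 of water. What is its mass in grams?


Rearrange rho = m / V:
  m = rho * V
  m = 3.171 * 34.47 = 109.304 g

109.304 g


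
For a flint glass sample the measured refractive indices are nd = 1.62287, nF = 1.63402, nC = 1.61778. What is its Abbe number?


Abbe number formula: Vd = (nd - 1) / (nF - nC)
  nd - 1 = 1.62287 - 1 = 0.62287
  nF - nC = 1.63402 - 1.61778 = 0.01624
  Vd = 0.62287 / 0.01624 = 38.35

38.35


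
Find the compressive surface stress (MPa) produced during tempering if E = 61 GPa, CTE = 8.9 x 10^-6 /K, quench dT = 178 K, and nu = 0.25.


Tempering stress: sigma = E * alpha * dT / (1 - nu)
  E (MPa) = 61 * 1000 = 61000
  Numerator = 61000 * (8.9 x 10^-6) * 178 = 96.6362
  Denominator = 1 - 0.25 = 0.75
  sigma = 96.6362 / 0.75 = 128.8 MPa

128.8 MPa


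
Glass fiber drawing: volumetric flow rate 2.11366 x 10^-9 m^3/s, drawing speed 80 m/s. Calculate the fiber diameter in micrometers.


Cross-sectional area from continuity:
  A = Q / v = 2.11366 x 10^-9 / 80 = 2.642075 x 10^-11 m^2
Diameter from circular cross-section:
  d = sqrt(4A / pi) * 10^6 (m -> um)
  d = sqrt(4 * 2.642075 x 10^-11 / pi) * 10^6 = 5.8 um

5.8 um


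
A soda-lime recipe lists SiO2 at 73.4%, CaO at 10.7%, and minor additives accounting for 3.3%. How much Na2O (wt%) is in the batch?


Pieces sum to 100%:
  Na2O = 100 - (SiO2 + CaO + others)
  Na2O = 100 - (73.4 + 10.7 + 3.3) = 12.6%

12.6%


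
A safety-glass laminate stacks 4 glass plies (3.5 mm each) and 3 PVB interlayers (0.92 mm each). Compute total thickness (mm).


Total thickness = glass contribution + PVB contribution
  Glass: 4 * 3.5 = 14.0 mm
  PVB: 3 * 0.92 = 2.76 mm
  Total = 14.0 + 2.76 = 16.76 mm

16.76 mm


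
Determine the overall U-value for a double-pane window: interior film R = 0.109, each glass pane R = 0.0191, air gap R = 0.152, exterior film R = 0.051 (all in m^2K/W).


Total thermal resistance (series):
  R_total = R_in + R_glass + R_air + R_glass + R_out
  R_total = 0.109 + 0.0191 + 0.152 + 0.0191 + 0.051 = 0.3502 m^2K/W
U-value = 1 / R_total = 1 / 0.3502 = 2.856 W/m^2K

2.856 W/m^2K


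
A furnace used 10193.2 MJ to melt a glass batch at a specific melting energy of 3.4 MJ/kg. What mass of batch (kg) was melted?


Rearrange E = m * s for m:
  m = E / s
  m = 10193.2 / 3.4 = 2998.0 kg

2998.0 kg


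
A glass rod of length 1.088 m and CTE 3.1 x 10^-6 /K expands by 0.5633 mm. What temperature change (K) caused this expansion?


Rearrange dL = alpha * L0 * dT for dT:
  dT = dL / (alpha * L0)
  dL (m) = 0.5633 / 1000 = 0.0005633
  dT = 0.0005633 / ((3.1 x 10^-6) * 1.088) = 167.0 K

167.0 K


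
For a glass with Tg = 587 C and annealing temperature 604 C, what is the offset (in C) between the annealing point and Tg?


Offset = T_anneal - Tg:
  offset = 604 - 587 = 17 C

17 C


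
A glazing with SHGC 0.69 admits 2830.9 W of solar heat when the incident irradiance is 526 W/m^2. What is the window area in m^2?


Rearrange Q = Area * SHGC * Irradiance:
  Area = Q / (SHGC * Irradiance)
  Area = 2830.9 / (0.69 * 526) = 7.8 m^2

7.8 m^2


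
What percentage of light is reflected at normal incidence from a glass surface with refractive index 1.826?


Fresnel reflectance at normal incidence:
  R = ((n - 1)/(n + 1))^2
  (n - 1)/(n + 1) = (1.826 - 1)/(1.826 + 1) = 0.292286
  R = 0.292286^2 = 0.0854311
  R(%) = 0.0854311 * 100 = 8.543%

8.543%


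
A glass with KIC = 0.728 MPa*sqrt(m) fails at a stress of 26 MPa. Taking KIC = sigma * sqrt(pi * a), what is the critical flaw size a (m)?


Rearrange KIC = sigma * sqrt(pi * a):
  sqrt(pi * a) = KIC / sigma
  sqrt(pi * a) = 0.728 / 26 = 0.028
  a = (KIC / sigma)^2 / pi
  a = 0.028^2 / pi = 0.0002496 m

0.0002496 m


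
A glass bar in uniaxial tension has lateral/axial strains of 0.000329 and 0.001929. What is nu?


Poisson's ratio: nu = lateral strain / axial strain
  nu = 0.000329 / 0.001929 = 0.1706

0.1706


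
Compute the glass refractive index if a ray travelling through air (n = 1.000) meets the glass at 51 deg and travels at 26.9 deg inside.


Apply Snell's law: n1 * sin(theta1) = n2 * sin(theta2)
  n2 = n1 * sin(theta1) / sin(theta2)
  sin(51) = 0.777146
  sin(26.9) = 0.452435
  n2 = 1.000 * 0.777146 / 0.452435 = 1.7177

1.7177


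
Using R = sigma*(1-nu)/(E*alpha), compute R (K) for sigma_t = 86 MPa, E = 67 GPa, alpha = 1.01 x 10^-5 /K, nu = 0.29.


Thermal shock resistance: R = sigma * (1 - nu) / (E * alpha)
  Numerator = 86 * (1 - 0.29) = 61.06
  Denominator = 67 * 1000 * (1.01 x 10^-5) = 0.6767
  R = 61.06 / 0.6767 = 90.2 K

90.2 K


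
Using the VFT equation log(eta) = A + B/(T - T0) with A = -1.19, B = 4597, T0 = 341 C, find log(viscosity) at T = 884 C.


VFT equation: log(eta) = A + B / (T - T0)
  T - T0 = 884 - 341 = 543
  B / (T - T0) = 4597 / 543 = 8.466
  log(eta) = -1.19 + 8.466 = 7.276

7.276


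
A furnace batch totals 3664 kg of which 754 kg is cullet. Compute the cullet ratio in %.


Cullet ratio = (cullet mass / total batch mass) * 100
  Ratio = 754 / 3664 * 100 = 20.58%

20.58%


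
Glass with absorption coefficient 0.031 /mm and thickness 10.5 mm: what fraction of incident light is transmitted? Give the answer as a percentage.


Beer-Lambert law: T = exp(-alpha * thickness)
  exponent = -0.031 * 10.5 = -0.3255
  T = exp(-0.3255) = 0.7222
  Percentage = 0.7222 * 100 = 72.22%

72.22%


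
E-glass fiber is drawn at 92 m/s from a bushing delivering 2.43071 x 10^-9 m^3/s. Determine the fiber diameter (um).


Cross-sectional area from continuity:
  A = Q / v = 2.43071 x 10^-9 / 92 = 2.642076 x 10^-11 m^2
Diameter from circular cross-section:
  d = sqrt(4A / pi) * 10^6 (m -> um)
  d = sqrt(4 * 2.642076 x 10^-11 / pi) * 10^6 = 5.8 um

5.8 um


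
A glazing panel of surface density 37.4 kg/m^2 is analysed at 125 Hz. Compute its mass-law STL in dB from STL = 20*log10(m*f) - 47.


Mass law: STL = 20 * log10(m * f) - 47
  m * f = 37.4 * 125 = 4675
  log10(4675) = 3.66978
  STL = 20 * 3.66978 - 47 = 73.3956 - 47 = 26.4 dB

26.4 dB


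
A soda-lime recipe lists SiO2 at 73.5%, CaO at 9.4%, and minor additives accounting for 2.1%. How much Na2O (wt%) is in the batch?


Pieces sum to 100%:
  Na2O = 100 - (SiO2 + CaO + others)
  Na2O = 100 - (73.5 + 9.4 + 2.1) = 15.0%

15.0%


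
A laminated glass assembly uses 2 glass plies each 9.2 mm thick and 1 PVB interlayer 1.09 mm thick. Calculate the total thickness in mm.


Total thickness = glass contribution + PVB contribution
  Glass: 2 * 9.2 = 18.4 mm
  PVB: 1 * 1.09 = 1.09 mm
  Total = 18.4 + 1.09 = 19.49 mm

19.49 mm


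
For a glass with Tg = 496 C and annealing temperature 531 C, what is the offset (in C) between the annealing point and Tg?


Offset = T_anneal - Tg:
  offset = 531 - 496 = 35 C

35 C


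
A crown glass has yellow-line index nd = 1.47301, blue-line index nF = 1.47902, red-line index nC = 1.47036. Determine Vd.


Abbe number formula: Vd = (nd - 1) / (nF - nC)
  nd - 1 = 1.47301 - 1 = 0.47301
  nF - nC = 1.47902 - 1.47036 = 0.00866
  Vd = 0.47301 / 0.00866 = 54.62

54.62


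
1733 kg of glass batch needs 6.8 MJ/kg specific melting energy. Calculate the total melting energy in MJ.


Total energy = mass * specific energy
  E = 1733 * 6.8 = 11784.4 MJ

11784.4 MJ


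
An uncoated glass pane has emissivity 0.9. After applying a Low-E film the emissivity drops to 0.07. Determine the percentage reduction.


Percentage reduction = (1 - coated/uncoated) * 100
  Ratio = 0.07 / 0.9 = 0.0778
  Reduction = (1 - 0.0778) * 100 = 92.2%

92.2%


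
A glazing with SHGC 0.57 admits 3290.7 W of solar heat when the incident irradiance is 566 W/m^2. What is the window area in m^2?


Rearrange Q = Area * SHGC * Irradiance:
  Area = Q / (SHGC * Irradiance)
  Area = 3290.7 / (0.57 * 566) = 10.2 m^2

10.2 m^2


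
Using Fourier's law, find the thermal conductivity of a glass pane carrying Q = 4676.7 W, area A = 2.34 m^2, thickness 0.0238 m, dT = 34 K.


Fourier's law rearranged: k = Q * t / (A * dT)
  Numerator = 4676.7 * 0.0238 = 111.30546
  Denominator = 2.34 * 34 = 79.56
  k = 111.30546 / 79.56 = 1.399 W/mK

1.399 W/mK


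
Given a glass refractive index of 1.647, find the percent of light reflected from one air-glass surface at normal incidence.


Fresnel reflectance at normal incidence:
  R = ((n - 1)/(n + 1))^2
  (n - 1)/(n + 1) = (1.647 - 1)/(1.647 + 1) = 0.244428
  R = 0.244428^2 = 0.059745
  R(%) = 0.059745 * 100 = 5.974%

5.974%


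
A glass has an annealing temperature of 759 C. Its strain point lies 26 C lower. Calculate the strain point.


Strain point = annealing point - difference:
  T_strain = 759 - 26 = 733 C

733 C


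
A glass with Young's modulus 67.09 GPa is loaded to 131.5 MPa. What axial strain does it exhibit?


Rearrange E = sigma / epsilon:
  epsilon = sigma / E
  E (MPa) = 67.09 * 1000 = 67090
  epsilon = 131.5 / 67090 = 0.00196

0.00196


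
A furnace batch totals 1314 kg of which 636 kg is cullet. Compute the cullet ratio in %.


Cullet ratio = (cullet mass / total batch mass) * 100
  Ratio = 636 / 1314 * 100 = 48.4%

48.4%


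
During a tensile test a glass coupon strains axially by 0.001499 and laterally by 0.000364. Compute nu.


Poisson's ratio: nu = lateral strain / axial strain
  nu = 0.000364 / 0.001499 = 0.2428

0.2428


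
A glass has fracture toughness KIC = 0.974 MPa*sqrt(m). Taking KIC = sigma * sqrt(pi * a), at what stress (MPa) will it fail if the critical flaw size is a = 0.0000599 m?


Rearrange KIC = sigma * sqrt(pi * a):
  sigma = KIC / sqrt(pi * a)
  sqrt(pi * 0.0000599) = 0.013718
  sigma = 0.974 / 0.013718 = 71.0 MPa

71.0 MPa


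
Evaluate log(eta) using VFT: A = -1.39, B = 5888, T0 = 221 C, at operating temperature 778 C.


VFT equation: log(eta) = A + B / (T - T0)
  T - T0 = 778 - 221 = 557
  B / (T - T0) = 5888 / 557 = 10.571
  log(eta) = -1.39 + 10.571 = 9.181

9.181


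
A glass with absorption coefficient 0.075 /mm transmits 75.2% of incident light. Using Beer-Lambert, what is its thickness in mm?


Rearrange T = exp(-alpha * thickness):
  thickness = -ln(T) / alpha
  T = 75.2/100 = 0.752
  ln(T) = -0.28502
  -ln(T) = 0.28502
  thickness = 0.28502 / 0.075 = 3.8 mm

3.8 mm


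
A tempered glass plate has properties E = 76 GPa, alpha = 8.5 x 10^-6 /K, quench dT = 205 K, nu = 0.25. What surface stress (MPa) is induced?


Tempering stress: sigma = E * alpha * dT / (1 - nu)
  E (MPa) = 76 * 1000 = 76000
  Numerator = 76000 * (8.5 x 10^-6) * 205 = 132.43
  Denominator = 1 - 0.25 = 0.75
  sigma = 132.43 / 0.75 = 176.6 MPa

176.6 MPa


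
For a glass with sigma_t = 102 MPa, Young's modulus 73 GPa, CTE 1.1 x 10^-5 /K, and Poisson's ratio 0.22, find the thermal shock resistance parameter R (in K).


Thermal shock resistance: R = sigma * (1 - nu) / (E * alpha)
  Numerator = 102 * (1 - 0.22) = 79.56
  Denominator = 73 * 1000 * (1.1 x 10^-5) = 0.803
  R = 79.56 / 0.803 = 99.1 K

99.1 K


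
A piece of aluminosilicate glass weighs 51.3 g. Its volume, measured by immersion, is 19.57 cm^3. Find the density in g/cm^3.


Use the definition of density:
  rho = mass / volume
  rho = 51.3 / 19.57 = 2.621 g/cm^3

2.621 g/cm^3


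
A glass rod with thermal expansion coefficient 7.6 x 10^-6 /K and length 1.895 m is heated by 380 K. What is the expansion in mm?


Thermal expansion formula: dL = alpha * L0 * dT
  dL = (7.6 x 10^-6) * 1.895 * 380 = 0.00547276 m
Convert to mm: 0.00547276 * 1000 = 5.4728 mm

5.4728 mm


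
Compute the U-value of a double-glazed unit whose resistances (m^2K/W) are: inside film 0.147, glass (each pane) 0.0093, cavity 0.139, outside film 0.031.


Total thermal resistance (series):
  R_total = R_in + R_glass + R_air + R_glass + R_out
  R_total = 0.147 + 0.0093 + 0.139 + 0.0093 + 0.031 = 0.3356 m^2K/W
U-value = 1 / R_total = 1 / 0.3356 = 2.98 W/m^2K

2.98 W/m^2K


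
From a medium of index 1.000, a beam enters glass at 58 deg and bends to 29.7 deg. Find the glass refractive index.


Apply Snell's law: n1 * sin(theta1) = n2 * sin(theta2)
  n2 = n1 * sin(theta1) / sin(theta2)
  sin(58) = 0.848048
  sin(29.7) = 0.495459
  n2 = 1.000 * 0.848048 / 0.495459 = 1.7116

1.7116


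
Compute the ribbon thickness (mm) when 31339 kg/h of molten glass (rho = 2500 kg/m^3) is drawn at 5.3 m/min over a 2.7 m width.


Ribbon cross-section from mass balance:
  Volume rate = throughput / density = 31339 / 2500 = 12.5356 m^3/h
  thickness = volume rate / (speed * 60 * width), i.e.
  thickness = throughput / (60 * speed * width * density) * 1000
  thickness = 31339 / (60 * 5.3 * 2.7 * 2500) * 1000 = 14.6 mm

14.6 mm


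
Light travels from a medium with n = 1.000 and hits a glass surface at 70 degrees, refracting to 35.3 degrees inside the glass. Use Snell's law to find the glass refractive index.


Apply Snell's law: n1 * sin(theta1) = n2 * sin(theta2)
  n2 = n1 * sin(theta1) / sin(theta2)
  sin(70) = 0.939693
  sin(35.3) = 0.577858
  n2 = 1.000 * 0.939693 / 0.577858 = 1.6262

1.6262


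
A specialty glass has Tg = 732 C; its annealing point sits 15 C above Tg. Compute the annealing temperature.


The annealing temperature is Tg plus the offset:
  T_anneal = 732 + 15 = 747 C

747 C


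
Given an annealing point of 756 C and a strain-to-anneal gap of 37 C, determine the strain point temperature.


Strain point = annealing point - difference:
  T_strain = 756 - 37 = 719 C

719 C


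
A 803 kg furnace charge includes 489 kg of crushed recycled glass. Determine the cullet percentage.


Cullet ratio = (cullet mass / total batch mass) * 100
  Ratio = 489 / 803 * 100 = 60.9%

60.9%


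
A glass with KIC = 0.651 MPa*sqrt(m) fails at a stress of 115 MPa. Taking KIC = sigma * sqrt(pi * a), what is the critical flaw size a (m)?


Rearrange KIC = sigma * sqrt(pi * a):
  sqrt(pi * a) = KIC / sigma
  sqrt(pi * a) = 0.651 / 115 = 0.005661
  a = (KIC / sigma)^2 / pi
  a = 0.005661^2 / pi = 0.0000102 m

0.0000102 m


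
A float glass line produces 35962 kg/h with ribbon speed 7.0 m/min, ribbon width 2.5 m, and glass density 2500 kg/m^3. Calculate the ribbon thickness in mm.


Ribbon cross-section from mass balance:
  Volume rate = throughput / density = 35962 / 2500 = 14.3848 m^3/h
  thickness = volume rate / (speed * 60 * width), i.e.
  thickness = throughput / (60 * speed * width * density) * 1000
  thickness = 35962 / (60 * 7.0 * 2.5 * 2500) * 1000 = 13.7 mm

13.7 mm


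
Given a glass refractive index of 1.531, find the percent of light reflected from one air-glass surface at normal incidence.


Fresnel reflectance at normal incidence:
  R = ((n - 1)/(n + 1))^2
  (n - 1)/(n + 1) = (1.531 - 1)/(1.531 + 1) = 0.209798
  R = 0.209798^2 = 0.0440152
  R(%) = 0.0440152 * 100 = 4.402%

4.402%


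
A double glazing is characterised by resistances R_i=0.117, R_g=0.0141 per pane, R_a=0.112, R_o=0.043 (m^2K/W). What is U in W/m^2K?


Total thermal resistance (series):
  R_total = R_in + R_glass + R_air + R_glass + R_out
  R_total = 0.117 + 0.0141 + 0.112 + 0.0141 + 0.043 = 0.3002 m^2K/W
U-value = 1 / R_total = 1 / 0.3002 = 3.331 W/m^2K

3.331 W/m^2K


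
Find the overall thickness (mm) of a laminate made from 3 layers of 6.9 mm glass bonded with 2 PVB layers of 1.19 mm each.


Total thickness = glass contribution + PVB contribution
  Glass: 3 * 6.9 = 20.7 mm
  PVB: 2 * 1.19 = 2.38 mm
  Total = 20.7 + 2.38 = 23.08 mm

23.08 mm


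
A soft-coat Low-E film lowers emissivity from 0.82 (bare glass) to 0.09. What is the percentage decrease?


Percentage reduction = (1 - coated/uncoated) * 100
  Ratio = 0.09 / 0.82 = 0.1098
  Reduction = (1 - 0.1098) * 100 = 89.0%

89.0%


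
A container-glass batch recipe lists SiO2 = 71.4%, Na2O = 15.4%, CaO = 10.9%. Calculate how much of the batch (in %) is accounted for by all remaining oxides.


Sum the three major oxides:
  SiO2 + Na2O + CaO = 71.4 + 15.4 + 10.9 = 97.7%
Subtract from 100%:
  Others = 100 - 97.7 = 2.3%

2.3%


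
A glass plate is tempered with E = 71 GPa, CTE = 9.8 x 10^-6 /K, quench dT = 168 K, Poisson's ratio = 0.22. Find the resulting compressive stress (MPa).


Tempering stress: sigma = E * alpha * dT / (1 - nu)
  E (MPa) = 71 * 1000 = 71000
  Numerator = 71000 * (9.8 x 10^-6) * 168 = 116.8944
  Denominator = 1 - 0.22 = 0.78
  sigma = 116.8944 / 0.78 = 149.9 MPa

149.9 MPa


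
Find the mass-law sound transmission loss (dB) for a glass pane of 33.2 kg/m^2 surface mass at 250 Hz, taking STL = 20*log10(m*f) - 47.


Mass law: STL = 20 * log10(m * f) - 47
  m * f = 33.2 * 250 = 8300
  log10(8300) = 3.91908
  STL = 20 * 3.91908 - 47 = 78.3816 - 47 = 31.4 dB

31.4 dB


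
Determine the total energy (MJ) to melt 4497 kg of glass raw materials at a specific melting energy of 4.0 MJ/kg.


Total energy = mass * specific energy
  E = 4497 * 4.0 = 17988 MJ

17988 MJ


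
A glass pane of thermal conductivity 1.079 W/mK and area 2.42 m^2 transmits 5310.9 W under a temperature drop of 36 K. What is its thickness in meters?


Fourier's law: t = k * A * dT / Q
  t = 1.079 * 2.42 * 36 / 5310.9
  t = 94.00248 / 5310.9 = 0.0177 m

0.0177 m


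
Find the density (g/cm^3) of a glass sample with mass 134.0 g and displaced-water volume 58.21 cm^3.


Use the definition of density:
  rho = mass / volume
  rho = 134.0 / 58.21 = 2.302 g/cm^3

2.302 g/cm^3


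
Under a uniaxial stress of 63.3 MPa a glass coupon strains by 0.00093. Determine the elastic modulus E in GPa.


Young's modulus: E = stress / strain
  E = 63.3 MPa / 0.00093 = 68064.52 MPa
Convert to GPa: 68064.52 / 1000 = 68.06 GPa

68.06 GPa


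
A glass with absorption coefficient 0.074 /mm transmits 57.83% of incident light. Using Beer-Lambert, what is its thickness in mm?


Rearrange T = exp(-alpha * thickness):
  thickness = -ln(T) / alpha
  T = 57.83/100 = 0.5783
  ln(T) = -0.54766
  -ln(T) = 0.54766
  thickness = 0.54766 / 0.074 = 7.4 mm

7.4 mm


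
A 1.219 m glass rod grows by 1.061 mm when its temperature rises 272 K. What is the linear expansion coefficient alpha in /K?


Rearrange dL = alpha * L0 * dT for alpha:
  alpha = dL / (L0 * dT)
  alpha = (1.061 / 1000) / (1.219 * 272) = 0.0000032 /K = 3.2 x 10^-6 /K

3.2 x 10^-6 /K


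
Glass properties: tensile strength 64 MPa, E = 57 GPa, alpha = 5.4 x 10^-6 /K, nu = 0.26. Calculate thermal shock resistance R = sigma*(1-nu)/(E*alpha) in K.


Thermal shock resistance: R = sigma * (1 - nu) / (E * alpha)
  Numerator = 64 * (1 - 0.26) = 47.36
  Denominator = 57 * 1000 * (5.4 x 10^-6) = 0.3078
  R = 47.36 / 0.3078 = 153.9 K

153.9 K


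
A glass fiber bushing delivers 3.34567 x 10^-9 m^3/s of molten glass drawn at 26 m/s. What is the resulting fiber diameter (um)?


Cross-sectional area from continuity:
  A = Q / v = 3.34567 x 10^-9 / 26 = 1.286796 x 10^-10 m^2
Diameter from circular cross-section:
  d = sqrt(4A / pi) * 10^6 (m -> um)
  d = sqrt(4 * 1.286796 x 10^-10 / pi) * 10^6 = 12.8 um

12.8 um


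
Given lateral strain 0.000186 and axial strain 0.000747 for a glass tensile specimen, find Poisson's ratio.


Poisson's ratio: nu = lateral strain / axial strain
  nu = 0.000186 / 0.000747 = 0.249

0.249


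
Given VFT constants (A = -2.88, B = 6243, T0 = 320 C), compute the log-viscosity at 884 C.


VFT equation: log(eta) = A + B / (T - T0)
  T - T0 = 884 - 320 = 564
  B / (T - T0) = 6243 / 564 = 11.069
  log(eta) = -2.88 + 11.069 = 8.189

8.189


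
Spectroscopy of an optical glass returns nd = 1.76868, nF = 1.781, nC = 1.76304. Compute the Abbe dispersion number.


Abbe number formula: Vd = (nd - 1) / (nF - nC)
  nd - 1 = 1.76868 - 1 = 0.76868
  nF - nC = 1.781 - 1.76304 = 0.01796
  Vd = 0.76868 / 0.01796 = 42.8

42.8


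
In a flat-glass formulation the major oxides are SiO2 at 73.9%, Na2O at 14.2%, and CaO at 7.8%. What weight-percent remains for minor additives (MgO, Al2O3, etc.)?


Sum the three major oxides:
  SiO2 + Na2O + CaO = 73.9 + 14.2 + 7.8 = 95.9%
Subtract from 100%:
  Others = 100 - 95.9 = 4.1%

4.1%


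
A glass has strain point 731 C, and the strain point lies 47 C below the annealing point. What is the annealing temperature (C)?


T_anneal = T_strain + gap:
  T_anneal = 731 + 47 = 778 C

778 C


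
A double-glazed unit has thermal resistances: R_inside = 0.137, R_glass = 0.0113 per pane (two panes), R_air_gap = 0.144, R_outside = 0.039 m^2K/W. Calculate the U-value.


Total thermal resistance (series):
  R_total = R_in + R_glass + R_air + R_glass + R_out
  R_total = 0.137 + 0.0113 + 0.144 + 0.0113 + 0.039 = 0.3426 m^2K/W
U-value = 1 / R_total = 1 / 0.3426 = 2.919 W/m^2K

2.919 W/m^2K


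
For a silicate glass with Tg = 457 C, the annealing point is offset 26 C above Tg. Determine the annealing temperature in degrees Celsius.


The annealing temperature is Tg plus the offset:
  T_anneal = 457 + 26 = 483 C

483 C


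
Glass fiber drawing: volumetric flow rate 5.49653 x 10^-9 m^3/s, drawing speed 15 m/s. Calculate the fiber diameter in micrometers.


Cross-sectional area from continuity:
  A = Q / v = 5.49653 x 10^-9 / 15 = 3.664353 x 10^-10 m^2
Diameter from circular cross-section:
  d = sqrt(4A / pi) * 10^6 (m -> um)
  d = sqrt(4 * 3.664353 x 10^-10 / pi) * 10^6 = 21.6 um

21.6 um


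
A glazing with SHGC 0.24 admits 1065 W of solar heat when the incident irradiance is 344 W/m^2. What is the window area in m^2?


Rearrange Q = Area * SHGC * Irradiance:
  Area = Q / (SHGC * Irradiance)
  Area = 1065 / (0.24 * 344) = 12.9 m^2

12.9 m^2


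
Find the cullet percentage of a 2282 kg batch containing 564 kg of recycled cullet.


Cullet ratio = (cullet mass / total batch mass) * 100
  Ratio = 564 / 2282 * 100 = 24.72%

24.72%


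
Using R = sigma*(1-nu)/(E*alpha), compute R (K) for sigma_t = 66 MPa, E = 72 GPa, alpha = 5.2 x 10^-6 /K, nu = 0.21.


Thermal shock resistance: R = sigma * (1 - nu) / (E * alpha)
  Numerator = 66 * (1 - 0.21) = 52.14
  Denominator = 72 * 1000 * (5.2 x 10^-6) = 0.3744
  R = 52.14 / 0.3744 = 139.3 K

139.3 K


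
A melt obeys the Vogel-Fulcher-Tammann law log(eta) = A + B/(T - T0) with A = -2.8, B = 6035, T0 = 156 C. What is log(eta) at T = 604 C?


VFT equation: log(eta) = A + B / (T - T0)
  T - T0 = 604 - 156 = 448
  B / (T - T0) = 6035 / 448 = 13.471
  log(eta) = -2.8 + 13.471 = 10.671

10.671


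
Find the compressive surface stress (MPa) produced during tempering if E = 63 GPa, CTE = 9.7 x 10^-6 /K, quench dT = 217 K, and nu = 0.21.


Tempering stress: sigma = E * alpha * dT / (1 - nu)
  E (MPa) = 63 * 1000 = 63000
  Numerator = 63000 * (9.7 x 10^-6) * 217 = 132.6087
  Denominator = 1 - 0.21 = 0.79
  sigma = 132.6087 / 0.79 = 167.9 MPa

167.9 MPa


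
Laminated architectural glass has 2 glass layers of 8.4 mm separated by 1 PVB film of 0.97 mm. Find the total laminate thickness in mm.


Total thickness = glass contribution + PVB contribution
  Glass: 2 * 8.4 = 16.8 mm
  PVB: 1 * 0.97 = 0.97 mm
  Total = 16.8 + 0.97 = 17.77 mm

17.77 mm


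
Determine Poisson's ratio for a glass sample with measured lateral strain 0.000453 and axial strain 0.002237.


Poisson's ratio: nu = lateral strain / axial strain
  nu = 0.000453 / 0.002237 = 0.2025

0.2025


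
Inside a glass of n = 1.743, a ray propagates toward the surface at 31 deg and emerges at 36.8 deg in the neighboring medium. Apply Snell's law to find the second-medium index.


Apply Snell's law: n1 * sin(theta1) = n2 * sin(theta2)
  n2 = n1 * sin(theta1) / sin(theta2)
  sin(31) = 0.515038
  sin(36.8) = 0.599024
  n2 = 1.743 * 0.515038 / 0.599024 = 1.4986

1.4986
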